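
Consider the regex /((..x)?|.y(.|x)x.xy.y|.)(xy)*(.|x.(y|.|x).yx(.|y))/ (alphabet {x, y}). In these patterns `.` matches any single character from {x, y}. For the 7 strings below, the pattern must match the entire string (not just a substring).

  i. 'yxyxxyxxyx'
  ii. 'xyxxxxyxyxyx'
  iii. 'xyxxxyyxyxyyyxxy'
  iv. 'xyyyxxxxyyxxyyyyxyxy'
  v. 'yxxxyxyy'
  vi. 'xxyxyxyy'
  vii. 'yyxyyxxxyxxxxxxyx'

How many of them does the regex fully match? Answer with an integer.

3

i → no match
ii → match
iii → no match
iv → no match
v → match
vi → match
vii → no match
Total matched: 3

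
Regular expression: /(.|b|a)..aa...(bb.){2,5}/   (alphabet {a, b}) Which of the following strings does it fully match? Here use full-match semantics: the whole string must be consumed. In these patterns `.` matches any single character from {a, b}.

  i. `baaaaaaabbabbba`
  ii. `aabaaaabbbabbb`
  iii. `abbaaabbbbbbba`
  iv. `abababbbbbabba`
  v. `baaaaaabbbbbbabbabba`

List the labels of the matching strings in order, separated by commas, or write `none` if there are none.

i → no match
ii → match
iii → match
iv → no match
v → match

ii, iii, v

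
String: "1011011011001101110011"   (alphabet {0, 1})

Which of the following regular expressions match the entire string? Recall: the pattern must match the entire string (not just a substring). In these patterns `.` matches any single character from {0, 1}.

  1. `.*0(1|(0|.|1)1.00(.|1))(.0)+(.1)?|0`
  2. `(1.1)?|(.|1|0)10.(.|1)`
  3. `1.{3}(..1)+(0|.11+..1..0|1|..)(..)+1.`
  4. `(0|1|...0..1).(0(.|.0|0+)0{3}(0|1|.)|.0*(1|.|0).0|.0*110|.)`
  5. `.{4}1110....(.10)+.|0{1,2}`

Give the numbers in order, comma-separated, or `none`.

3

1 → no match
2 → no match
3 → match
4 → no match
5 → no match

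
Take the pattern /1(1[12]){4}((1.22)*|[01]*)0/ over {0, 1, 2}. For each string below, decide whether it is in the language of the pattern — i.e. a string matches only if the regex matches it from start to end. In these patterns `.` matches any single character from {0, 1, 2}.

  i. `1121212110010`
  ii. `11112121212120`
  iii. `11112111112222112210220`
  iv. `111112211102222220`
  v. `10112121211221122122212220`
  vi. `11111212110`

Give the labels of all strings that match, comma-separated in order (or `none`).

i

i → match
ii → no match
iii → no match
iv → no match
v → no match — must start with `11`
vi → no match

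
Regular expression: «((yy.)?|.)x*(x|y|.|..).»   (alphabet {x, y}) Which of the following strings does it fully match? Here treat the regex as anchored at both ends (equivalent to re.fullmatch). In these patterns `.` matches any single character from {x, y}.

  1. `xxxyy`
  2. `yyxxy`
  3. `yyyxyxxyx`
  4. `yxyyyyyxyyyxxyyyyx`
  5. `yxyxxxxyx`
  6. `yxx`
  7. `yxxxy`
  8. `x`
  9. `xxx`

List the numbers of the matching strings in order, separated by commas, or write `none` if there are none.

1 → match
2 → match
3 → no match
4 → no match
5 → no match
6 → match
7 → match
8 → no match
9 → match

1, 2, 6, 7, 9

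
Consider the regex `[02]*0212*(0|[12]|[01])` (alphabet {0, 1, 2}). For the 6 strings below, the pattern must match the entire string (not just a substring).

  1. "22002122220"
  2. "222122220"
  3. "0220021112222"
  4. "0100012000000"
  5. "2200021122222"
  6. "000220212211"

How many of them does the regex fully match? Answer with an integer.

1 → match
2 → no match
3 → no match
4 → no match
5 → no match
6 → no match
Total matched: 1

1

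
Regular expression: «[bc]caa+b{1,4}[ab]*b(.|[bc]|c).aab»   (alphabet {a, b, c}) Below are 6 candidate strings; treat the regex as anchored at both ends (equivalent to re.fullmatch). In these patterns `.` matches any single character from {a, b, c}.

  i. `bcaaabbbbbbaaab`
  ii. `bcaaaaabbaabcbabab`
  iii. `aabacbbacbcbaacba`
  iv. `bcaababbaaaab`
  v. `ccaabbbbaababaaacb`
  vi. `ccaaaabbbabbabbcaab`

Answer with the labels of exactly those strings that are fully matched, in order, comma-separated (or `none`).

i → match
ii → no match — must end with `aab`
iii → no match — must end with `aab`
iv → match
v → no match — must end with `aab`
vi → match

i, iv, vi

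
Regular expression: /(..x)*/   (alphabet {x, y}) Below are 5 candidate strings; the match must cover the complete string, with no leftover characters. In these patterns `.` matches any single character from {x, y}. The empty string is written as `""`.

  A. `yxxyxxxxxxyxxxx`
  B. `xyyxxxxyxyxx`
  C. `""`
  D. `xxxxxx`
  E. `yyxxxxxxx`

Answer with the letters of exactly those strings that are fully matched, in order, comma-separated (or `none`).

A, C, D, E

A → match
B → no match
C → match
D → match
E → match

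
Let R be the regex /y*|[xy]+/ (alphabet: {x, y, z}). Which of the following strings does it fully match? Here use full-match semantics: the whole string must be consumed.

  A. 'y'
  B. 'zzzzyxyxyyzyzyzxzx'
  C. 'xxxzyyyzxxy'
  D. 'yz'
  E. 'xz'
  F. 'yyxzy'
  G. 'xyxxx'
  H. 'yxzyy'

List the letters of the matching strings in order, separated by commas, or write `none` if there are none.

A → match
B → no match
C → no match
D → no match
E → no match
F → no match
G → match
H → no match

A, G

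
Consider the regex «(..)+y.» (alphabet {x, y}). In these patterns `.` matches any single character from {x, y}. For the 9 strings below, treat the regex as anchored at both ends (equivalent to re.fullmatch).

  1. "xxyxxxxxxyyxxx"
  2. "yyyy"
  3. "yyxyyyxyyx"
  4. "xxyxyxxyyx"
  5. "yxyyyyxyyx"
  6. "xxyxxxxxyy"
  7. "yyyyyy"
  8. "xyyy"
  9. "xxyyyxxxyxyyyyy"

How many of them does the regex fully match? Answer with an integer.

7

1 → no match
2. "yyyy" → match
3. "yyxyyyxyyx" → match
4. "xxyxyxxyyx" → match
5. "yxyyyyxyyx" → match
6. "xxyxxxxxyy" → match
7. "yyyyyy" → match
8. "xyyy" → match
9 → no match
Total matched: 7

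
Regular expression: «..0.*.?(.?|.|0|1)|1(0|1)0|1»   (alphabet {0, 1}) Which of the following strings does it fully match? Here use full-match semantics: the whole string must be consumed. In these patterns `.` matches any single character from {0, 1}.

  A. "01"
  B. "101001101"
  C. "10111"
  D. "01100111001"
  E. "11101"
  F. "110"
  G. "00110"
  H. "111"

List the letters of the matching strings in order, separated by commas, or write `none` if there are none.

F

A → no match
B → no match
C → no match
D → no match
E → no match
F → match
G → no match
H → no match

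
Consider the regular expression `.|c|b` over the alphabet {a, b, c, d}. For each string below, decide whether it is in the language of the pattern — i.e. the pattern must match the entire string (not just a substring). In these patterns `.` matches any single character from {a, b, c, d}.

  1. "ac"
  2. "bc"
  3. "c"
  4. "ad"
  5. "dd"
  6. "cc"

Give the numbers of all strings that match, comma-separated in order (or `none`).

1 → no match
2 → no match
3 → match
4 → no match
5 → no match
6 → no match

3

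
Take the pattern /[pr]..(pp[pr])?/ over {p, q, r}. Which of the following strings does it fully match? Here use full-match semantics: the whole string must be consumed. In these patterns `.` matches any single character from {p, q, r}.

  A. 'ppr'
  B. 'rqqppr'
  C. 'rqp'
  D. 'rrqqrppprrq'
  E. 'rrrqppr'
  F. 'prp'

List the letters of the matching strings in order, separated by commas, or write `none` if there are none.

A → match
B → match
C → match
D → no match
E → no match
F → match

A, B, C, F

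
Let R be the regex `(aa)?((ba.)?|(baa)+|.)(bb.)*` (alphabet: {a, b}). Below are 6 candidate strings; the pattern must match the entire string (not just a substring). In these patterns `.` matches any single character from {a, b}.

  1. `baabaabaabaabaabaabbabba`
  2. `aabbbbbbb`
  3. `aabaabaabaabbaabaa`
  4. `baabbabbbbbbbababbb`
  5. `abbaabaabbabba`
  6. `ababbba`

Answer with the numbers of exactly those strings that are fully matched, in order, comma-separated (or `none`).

1 → match
2 → match
3 → no match
4 → no match
5 → no match
6 → no match

1, 2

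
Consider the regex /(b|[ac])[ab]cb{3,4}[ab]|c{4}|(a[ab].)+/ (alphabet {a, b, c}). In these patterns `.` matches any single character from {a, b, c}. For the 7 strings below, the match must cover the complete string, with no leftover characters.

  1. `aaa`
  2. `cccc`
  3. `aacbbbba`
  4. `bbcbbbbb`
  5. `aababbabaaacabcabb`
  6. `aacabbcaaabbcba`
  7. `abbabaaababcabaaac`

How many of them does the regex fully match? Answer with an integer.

1 → match
2 → match
3 → match
4 → match
5 → match
6 → no match
7 → match
Total matched: 6

6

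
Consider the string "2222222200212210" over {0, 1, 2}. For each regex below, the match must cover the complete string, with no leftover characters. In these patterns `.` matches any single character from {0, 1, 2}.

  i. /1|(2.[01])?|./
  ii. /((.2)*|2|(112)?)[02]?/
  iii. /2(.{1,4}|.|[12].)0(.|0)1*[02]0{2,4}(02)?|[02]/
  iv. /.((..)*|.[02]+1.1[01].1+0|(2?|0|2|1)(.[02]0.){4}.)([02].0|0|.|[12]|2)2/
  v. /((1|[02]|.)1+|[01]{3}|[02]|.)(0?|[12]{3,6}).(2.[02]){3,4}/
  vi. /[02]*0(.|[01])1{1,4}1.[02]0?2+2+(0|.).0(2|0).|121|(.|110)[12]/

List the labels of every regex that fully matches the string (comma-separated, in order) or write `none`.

i → no match
ii → no match
iii → no match
iv → no match — must end with "2"
v → match
vi → no match

v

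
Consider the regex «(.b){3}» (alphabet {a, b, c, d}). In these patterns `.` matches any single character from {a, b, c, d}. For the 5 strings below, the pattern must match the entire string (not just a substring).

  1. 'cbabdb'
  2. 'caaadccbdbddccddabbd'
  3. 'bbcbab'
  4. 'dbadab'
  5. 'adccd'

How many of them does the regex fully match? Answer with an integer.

1 → match
2 → no match — must end with 'b'
3 → match
4 → no match
5 → no match — must end with 'b'
Total matched: 2

2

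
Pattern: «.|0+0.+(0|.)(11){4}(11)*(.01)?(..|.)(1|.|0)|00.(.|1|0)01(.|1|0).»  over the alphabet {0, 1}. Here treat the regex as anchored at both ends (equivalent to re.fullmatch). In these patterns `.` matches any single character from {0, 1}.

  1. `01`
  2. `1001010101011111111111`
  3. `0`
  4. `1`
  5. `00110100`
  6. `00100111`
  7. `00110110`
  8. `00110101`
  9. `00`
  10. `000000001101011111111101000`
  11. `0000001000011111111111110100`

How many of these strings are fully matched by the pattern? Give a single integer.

1 → no match
2 → no match
3 → match
4 → match
5 → match
6 → match
7 → match
8 → match
9 → no match
10 → match
11 → match
Total matched: 8

8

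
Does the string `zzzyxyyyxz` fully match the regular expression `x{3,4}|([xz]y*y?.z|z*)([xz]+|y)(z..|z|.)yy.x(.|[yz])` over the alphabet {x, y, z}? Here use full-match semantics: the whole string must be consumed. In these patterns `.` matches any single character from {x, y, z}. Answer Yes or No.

Yes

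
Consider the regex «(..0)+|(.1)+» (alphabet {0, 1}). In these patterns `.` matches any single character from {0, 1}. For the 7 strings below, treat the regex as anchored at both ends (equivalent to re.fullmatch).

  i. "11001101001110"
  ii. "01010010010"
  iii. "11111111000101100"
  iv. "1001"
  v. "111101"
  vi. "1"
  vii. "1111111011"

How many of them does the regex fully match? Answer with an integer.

1

i → no match
ii → no match
iii → no match
iv → no match
v → match
vi → no match
vii → no match
Total matched: 1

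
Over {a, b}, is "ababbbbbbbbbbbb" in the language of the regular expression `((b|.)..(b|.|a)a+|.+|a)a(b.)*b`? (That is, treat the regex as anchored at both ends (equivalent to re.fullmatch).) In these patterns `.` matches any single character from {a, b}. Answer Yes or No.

No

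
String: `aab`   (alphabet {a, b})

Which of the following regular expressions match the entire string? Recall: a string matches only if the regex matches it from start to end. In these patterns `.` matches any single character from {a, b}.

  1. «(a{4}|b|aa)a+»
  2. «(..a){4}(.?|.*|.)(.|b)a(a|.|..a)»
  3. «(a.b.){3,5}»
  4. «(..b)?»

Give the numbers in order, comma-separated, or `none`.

1 → no match — must end with `a`
2 → no match
3 → no match
4 → match

4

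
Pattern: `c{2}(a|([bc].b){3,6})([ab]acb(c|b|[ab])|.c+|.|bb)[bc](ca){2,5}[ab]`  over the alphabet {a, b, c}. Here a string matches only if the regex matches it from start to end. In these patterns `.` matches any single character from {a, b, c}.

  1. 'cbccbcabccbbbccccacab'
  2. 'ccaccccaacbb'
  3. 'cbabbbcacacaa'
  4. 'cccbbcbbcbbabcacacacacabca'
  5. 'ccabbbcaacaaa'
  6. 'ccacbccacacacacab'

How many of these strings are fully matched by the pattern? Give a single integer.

0

1 → no match
2 → no match
3 → no match
4 → no match
5 → no match
6 → no match
Total matched: 0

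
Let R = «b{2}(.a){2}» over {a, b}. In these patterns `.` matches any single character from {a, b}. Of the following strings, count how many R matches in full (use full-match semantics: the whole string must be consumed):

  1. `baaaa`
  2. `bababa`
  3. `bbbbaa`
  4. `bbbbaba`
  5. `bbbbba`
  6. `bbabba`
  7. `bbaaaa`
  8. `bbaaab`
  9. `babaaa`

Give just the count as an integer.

1 → no match
2 → no match
3 → no match
4 → no match
5 → no match
6 → no match
7 → match
8 → no match — must end with `a`
9 → no match
Total matched: 1

1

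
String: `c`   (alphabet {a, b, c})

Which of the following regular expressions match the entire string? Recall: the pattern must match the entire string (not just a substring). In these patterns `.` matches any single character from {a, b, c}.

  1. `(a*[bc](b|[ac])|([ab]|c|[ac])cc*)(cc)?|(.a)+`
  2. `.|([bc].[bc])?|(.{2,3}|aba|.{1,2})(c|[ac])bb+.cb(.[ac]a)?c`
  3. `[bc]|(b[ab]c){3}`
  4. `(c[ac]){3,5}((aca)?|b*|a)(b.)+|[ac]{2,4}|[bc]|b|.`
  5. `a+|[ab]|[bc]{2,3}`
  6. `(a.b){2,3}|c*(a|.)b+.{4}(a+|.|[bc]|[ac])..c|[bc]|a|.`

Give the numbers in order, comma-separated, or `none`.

2, 3, 4, 6

1 → no match
2 → match
3 → match
4 → match
5 → no match
6 → match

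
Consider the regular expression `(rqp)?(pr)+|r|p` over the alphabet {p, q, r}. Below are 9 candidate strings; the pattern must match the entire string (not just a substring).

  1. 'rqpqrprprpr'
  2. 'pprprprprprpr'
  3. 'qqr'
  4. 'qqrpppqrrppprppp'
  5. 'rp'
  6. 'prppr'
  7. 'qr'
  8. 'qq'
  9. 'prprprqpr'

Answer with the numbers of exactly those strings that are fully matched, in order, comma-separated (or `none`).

1 → no match
2 → no match
3 → no match
4 → no match
5 → no match
6 → no match
7 → no match
8 → no match
9 → no match

none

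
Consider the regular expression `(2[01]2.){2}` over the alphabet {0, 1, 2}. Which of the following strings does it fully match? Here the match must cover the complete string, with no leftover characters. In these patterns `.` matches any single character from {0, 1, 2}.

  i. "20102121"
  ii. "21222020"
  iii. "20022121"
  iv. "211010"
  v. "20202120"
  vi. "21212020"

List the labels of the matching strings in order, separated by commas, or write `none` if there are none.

ii, v, vi

i → no match
ii → match
iii → no match
iv → no match
v → match
vi → match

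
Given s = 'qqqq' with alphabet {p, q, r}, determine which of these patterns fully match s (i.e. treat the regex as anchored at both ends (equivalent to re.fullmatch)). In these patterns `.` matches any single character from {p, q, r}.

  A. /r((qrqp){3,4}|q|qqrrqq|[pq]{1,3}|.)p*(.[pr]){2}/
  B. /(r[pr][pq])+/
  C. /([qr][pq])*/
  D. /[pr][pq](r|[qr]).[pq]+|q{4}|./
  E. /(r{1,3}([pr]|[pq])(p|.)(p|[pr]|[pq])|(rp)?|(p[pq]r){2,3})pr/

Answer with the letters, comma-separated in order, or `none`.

A → no match — must start with 'r'
B → no match — must start with 'r'
C → match
D → match
E → no match — must end with 'pr'

C, D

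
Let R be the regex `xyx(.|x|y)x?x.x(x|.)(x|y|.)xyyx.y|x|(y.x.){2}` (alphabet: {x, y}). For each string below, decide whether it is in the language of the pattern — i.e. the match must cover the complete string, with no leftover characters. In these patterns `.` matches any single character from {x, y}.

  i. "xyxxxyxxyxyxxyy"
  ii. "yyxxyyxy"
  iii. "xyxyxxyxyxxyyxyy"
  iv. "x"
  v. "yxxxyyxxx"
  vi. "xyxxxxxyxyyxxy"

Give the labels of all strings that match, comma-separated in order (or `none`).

ii, iii, iv

i → no match
ii → match
iii → match
iv → match
v → no match
vi → no match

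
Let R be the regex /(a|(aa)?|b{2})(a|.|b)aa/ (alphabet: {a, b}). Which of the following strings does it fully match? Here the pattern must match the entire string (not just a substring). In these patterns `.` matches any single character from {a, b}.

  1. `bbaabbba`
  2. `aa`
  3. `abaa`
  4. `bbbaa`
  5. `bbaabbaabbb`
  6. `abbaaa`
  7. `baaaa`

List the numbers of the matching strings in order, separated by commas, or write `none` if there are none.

1 → no match — must end with `aa`
2 → no match
3 → match
4 → match
5 → no match — must end with `aa`
6 → no match
7 → no match

3, 4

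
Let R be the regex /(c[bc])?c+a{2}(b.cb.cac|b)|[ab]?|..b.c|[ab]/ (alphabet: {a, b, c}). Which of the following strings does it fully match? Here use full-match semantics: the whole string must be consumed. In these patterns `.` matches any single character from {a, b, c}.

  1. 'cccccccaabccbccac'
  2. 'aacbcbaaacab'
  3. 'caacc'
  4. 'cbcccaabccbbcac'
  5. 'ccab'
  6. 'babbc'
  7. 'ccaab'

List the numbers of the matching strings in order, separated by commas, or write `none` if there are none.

1, 4, 6, 7

1 → match
2 → no match
3 → no match
4 → match
5 → no match
6 → match
7 → match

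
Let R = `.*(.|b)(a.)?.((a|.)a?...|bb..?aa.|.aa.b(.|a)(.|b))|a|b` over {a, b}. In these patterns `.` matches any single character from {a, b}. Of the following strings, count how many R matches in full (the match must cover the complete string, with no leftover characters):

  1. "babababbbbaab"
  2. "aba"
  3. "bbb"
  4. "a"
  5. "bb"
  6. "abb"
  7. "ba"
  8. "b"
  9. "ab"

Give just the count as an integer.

1 → match
2. "aba" → no match
3. "bbb" → no match
4. "a" → match
5. "bb" → no match
6. "abb" → no match
7. "ba" → no match
8. "b" → match
9. "ab" → no match
Total matched: 3

3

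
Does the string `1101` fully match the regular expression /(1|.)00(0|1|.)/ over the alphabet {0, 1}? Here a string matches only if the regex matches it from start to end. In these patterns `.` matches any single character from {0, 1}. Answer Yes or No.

No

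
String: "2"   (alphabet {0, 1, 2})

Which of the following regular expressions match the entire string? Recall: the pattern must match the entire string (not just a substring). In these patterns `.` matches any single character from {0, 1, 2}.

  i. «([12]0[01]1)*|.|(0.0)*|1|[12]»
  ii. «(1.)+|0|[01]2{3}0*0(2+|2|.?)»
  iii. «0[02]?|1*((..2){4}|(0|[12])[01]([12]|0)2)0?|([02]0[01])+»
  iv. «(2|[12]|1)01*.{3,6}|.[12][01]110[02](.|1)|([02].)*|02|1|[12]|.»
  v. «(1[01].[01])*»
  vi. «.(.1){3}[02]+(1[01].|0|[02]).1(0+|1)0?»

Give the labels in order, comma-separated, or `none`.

i, iv

i → match
ii → no match
iii → no match
iv → match
v → no match
vi → no match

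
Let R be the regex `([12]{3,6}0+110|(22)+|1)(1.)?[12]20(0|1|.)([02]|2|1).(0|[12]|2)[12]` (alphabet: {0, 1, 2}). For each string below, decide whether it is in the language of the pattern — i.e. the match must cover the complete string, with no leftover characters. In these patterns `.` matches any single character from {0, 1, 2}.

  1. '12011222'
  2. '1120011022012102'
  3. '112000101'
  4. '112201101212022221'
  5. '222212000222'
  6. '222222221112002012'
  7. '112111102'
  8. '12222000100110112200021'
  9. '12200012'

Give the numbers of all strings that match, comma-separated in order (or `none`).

2, 3, 4, 5, 6

1 → no match
2 → match
3 → match
4 → match
5 → match
6 → match
7 → no match
8 → no match
9 → no match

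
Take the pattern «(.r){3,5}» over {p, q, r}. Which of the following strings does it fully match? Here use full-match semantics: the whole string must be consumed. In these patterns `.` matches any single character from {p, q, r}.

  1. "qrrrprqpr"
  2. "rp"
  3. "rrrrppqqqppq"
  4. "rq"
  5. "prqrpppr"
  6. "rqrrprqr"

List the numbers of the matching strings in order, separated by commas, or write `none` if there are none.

1. "qrrrprqpr" → no match
2. "rp" → no match — must end with "r"
3. "rrrrppqqqppq" → no match — must end with "r"
4. "rq" → no match — must end with "r"
5. "prqrpppr" → no match
6. "rqrrprqr" → no match

none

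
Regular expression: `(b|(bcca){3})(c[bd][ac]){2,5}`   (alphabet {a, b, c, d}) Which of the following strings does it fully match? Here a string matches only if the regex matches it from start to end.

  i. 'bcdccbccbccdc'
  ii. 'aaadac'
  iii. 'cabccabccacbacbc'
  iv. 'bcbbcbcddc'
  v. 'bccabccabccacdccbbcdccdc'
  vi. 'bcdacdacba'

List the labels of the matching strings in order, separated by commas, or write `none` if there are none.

i → match
ii. 'aaadac' → no match
iii → no match
iv. 'bcbbcbcddc' → no match
v → no match
vi. 'bcdacdacba' → match

i, vi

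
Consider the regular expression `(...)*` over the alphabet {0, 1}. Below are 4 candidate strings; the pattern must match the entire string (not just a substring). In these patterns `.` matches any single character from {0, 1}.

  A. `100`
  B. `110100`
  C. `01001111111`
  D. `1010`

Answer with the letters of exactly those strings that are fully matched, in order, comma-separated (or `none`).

A, B

A → match
B → match
C → no match
D → no match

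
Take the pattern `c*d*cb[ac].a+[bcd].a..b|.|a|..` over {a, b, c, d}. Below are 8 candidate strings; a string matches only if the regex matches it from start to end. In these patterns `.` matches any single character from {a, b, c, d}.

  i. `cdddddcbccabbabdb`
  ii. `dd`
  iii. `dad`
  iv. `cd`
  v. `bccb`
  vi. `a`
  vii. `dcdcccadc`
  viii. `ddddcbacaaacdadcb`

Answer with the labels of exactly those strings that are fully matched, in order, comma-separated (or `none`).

i, ii, iv, vi, viii

i → match
ii → match
iii → no match
iv → match
v → no match
vi → match
vii → no match
viii → match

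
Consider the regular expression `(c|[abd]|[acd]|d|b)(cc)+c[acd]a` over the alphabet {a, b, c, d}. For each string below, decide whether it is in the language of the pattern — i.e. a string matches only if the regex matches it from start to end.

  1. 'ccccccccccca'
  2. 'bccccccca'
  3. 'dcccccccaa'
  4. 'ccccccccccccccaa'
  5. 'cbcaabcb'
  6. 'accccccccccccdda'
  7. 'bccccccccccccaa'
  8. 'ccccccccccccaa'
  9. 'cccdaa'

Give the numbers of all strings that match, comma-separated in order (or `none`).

1, 3, 4, 8

1 → match
2 → no match
3 → match
4 → match
5 → no match — must end with 'a'
6 → no match
7 → no match
8 → match
9 → no match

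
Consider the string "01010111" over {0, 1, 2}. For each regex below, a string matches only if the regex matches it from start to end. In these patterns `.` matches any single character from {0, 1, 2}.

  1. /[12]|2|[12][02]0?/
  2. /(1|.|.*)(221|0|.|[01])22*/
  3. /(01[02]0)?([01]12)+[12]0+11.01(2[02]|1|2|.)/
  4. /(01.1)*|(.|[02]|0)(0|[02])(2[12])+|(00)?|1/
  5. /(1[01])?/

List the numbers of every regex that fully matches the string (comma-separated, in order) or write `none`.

1 → no match
2 → no match
3 → no match
4 → match
5 → no match

4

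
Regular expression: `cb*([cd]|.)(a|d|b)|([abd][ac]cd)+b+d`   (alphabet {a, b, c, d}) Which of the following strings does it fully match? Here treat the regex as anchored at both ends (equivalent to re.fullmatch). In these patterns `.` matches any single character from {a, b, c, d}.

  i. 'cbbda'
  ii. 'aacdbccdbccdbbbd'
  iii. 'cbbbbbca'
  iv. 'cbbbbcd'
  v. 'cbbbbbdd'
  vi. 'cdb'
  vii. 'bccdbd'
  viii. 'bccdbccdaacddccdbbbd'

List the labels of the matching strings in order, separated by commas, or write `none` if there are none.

i, ii, iii, iv, v, vi, vii, viii

i → match
ii → match
iii → match
iv → match
v → match
vi → match
vii → match
viii → match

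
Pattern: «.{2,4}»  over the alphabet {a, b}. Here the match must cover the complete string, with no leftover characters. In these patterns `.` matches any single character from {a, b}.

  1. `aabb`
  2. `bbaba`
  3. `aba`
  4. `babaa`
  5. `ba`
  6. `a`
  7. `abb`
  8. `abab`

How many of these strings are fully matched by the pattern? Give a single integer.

5

1 → match
2 → no match
3 → match
4 → no match
5 → match
6 → no match
7 → match
8 → match
Total matched: 5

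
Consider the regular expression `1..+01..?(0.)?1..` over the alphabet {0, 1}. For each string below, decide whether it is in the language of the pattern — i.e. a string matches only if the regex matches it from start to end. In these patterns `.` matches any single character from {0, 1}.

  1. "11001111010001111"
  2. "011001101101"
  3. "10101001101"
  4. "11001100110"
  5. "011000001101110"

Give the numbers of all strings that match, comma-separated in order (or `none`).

1, 3, 4

1 → match
2 → no match — must start with "1"
3 → match
4 → match
5 → no match — must start with "1"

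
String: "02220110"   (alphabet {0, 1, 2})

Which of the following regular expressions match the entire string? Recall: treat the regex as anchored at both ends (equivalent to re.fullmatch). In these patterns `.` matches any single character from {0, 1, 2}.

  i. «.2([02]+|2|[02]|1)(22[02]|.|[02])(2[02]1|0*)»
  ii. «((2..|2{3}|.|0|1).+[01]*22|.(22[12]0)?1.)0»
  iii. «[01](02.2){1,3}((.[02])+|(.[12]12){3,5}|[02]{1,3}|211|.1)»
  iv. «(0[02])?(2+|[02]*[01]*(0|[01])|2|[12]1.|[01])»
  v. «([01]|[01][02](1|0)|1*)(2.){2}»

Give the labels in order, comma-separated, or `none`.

ii, iv

i → no match
ii → match
iii → no match
iv → match
v → no match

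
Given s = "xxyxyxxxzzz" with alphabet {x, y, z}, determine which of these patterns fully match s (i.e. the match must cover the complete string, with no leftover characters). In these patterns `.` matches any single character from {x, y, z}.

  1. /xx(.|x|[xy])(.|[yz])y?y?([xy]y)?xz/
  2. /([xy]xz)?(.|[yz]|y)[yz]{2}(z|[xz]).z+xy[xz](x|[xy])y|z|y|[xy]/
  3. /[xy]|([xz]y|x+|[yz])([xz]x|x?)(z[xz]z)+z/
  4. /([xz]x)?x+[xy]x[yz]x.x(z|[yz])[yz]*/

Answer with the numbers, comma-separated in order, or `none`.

1 → no match — must end with "xz"
2 → no match
3 → no match
4 → match

4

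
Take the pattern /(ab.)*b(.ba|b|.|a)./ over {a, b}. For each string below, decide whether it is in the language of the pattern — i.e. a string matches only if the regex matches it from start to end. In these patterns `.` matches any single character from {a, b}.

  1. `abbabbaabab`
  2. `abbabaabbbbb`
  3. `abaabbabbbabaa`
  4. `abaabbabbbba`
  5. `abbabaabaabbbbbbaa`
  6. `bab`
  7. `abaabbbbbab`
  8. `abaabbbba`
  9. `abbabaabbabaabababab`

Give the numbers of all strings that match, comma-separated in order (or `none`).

2, 3, 4, 6, 7, 8, 9

1 → no match
2 → match
3 → match
4 → match
5 → no match
6 → match
7 → match
8 → match
9 → match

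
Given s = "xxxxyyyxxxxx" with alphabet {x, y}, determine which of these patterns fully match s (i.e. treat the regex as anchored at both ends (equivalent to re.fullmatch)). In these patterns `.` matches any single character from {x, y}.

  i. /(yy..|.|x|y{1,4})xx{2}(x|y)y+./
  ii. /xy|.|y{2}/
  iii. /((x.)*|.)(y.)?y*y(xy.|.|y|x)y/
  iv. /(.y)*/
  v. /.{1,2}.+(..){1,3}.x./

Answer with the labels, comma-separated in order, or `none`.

i → no match
ii → no match
iii → no match — must end with "y"
iv → no match
v → match

v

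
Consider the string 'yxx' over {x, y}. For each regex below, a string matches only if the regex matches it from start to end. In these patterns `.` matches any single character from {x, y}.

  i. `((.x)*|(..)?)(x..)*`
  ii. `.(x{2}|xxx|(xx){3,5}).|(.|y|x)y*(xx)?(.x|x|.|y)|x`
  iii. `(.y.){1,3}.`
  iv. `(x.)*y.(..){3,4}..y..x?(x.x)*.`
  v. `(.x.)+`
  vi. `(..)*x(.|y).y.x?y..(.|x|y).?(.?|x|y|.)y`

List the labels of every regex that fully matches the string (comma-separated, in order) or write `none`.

ii, v

i → no match
ii → match
iii → no match
iv → no match
v → match
vi → no match — must end with 'y'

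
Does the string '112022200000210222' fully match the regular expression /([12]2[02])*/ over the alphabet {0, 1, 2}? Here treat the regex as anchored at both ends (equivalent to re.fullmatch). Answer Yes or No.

No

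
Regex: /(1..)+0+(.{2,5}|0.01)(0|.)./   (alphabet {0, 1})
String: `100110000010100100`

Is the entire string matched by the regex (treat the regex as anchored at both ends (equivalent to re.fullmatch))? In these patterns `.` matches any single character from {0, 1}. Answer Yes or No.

No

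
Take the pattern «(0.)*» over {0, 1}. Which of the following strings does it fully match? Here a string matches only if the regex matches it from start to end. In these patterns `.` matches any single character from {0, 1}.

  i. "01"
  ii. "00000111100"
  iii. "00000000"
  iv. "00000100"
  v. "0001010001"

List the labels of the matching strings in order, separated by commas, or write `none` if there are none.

i, iii, iv, v

i. "01" → match
ii. "00000111100" → no match
iii. "00000000" → match
iv. "00000100" → match
v. "0001010001" → match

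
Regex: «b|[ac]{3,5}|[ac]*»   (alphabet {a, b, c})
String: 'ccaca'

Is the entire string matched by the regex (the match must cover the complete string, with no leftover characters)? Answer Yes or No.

Yes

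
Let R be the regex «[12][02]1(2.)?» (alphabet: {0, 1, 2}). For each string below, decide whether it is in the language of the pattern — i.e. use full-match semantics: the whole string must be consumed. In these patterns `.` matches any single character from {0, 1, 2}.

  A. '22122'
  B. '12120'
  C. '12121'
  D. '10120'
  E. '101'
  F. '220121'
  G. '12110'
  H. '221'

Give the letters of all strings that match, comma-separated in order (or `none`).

A → match
B → match
C → match
D → match
E → match
F → no match
G → no match
H → match

A, B, C, D, E, H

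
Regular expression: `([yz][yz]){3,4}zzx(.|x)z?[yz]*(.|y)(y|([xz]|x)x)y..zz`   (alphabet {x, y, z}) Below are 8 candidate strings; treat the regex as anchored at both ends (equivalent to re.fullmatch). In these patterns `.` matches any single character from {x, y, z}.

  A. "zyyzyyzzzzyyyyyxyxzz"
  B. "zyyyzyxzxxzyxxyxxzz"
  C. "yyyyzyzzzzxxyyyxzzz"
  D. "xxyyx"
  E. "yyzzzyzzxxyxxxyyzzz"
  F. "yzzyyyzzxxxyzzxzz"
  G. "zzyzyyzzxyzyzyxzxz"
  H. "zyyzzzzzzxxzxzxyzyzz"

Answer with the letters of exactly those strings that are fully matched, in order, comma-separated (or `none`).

C, E

A → no match
B → no match
C → match
D → no match — must end with "zz"
E → match
F → no match
G → no match — must end with "zz"
H → no match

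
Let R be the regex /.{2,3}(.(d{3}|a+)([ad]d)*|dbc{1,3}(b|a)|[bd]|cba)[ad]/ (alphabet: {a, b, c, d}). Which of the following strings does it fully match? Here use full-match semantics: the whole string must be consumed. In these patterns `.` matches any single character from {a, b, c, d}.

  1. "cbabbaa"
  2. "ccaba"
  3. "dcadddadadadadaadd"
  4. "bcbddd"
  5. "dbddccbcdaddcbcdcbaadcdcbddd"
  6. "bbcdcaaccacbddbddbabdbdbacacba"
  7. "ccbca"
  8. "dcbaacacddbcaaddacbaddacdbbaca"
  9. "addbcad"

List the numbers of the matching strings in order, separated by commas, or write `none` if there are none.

1. "cbabbaa" → no match
2. "ccaba" → match
3 → no match
4. "bcbddd" → no match
5 → no match
6 → no match
7. "ccbca" → no match
8 → no match
9. "addbcad" → match

2, 9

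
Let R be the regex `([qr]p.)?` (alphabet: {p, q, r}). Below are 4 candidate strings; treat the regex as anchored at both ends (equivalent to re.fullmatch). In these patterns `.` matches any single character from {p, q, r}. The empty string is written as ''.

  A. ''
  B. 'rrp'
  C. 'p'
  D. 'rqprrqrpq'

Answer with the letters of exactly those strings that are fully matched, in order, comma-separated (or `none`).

A → match
B → no match
C → no match
D → no match

A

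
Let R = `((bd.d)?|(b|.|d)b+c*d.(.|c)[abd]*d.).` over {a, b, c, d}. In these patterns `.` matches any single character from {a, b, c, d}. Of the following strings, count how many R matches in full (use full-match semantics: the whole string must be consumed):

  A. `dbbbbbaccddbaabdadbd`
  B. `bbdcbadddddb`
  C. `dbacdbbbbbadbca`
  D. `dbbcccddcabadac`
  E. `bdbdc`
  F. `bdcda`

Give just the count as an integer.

4

A → no match
B → match
C → no match
D → match
E → match
F → match
Total matched: 4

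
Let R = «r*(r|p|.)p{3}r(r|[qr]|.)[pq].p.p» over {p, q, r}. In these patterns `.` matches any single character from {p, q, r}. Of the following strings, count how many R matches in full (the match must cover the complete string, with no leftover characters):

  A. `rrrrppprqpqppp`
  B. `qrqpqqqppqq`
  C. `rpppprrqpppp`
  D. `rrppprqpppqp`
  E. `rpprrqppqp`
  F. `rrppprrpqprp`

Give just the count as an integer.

A → match
B. `qrqpqqqppqq` → no match — must end with `p`
C. `rpppprrqpppp` → match
D. `rrppprqpppqp` → match
E. `rpprrqppqp` → no match
F. `rrppprrpqprp` → match
Total matched: 4

4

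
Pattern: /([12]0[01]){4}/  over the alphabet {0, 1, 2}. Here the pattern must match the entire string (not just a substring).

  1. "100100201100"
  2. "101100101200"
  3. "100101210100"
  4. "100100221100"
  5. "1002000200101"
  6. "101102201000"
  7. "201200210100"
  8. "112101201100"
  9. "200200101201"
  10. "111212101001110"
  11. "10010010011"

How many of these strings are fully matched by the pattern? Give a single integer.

1 → match
2 → match
3 → no match
4 → no match
5 → no match
6 → no match
7 → no match
8 → no match
9 → match
10 → no match
11 → no match
Total matched: 3

3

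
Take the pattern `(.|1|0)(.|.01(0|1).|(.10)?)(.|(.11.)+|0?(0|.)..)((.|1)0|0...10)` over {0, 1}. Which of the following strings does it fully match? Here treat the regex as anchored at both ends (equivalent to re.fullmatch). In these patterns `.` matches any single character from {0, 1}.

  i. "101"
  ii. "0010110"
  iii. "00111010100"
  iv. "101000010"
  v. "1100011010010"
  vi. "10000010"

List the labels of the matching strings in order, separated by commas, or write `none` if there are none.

i → no match
ii → match
iii → no match
iv → match
v → no match
vi → match

ii, iv, vi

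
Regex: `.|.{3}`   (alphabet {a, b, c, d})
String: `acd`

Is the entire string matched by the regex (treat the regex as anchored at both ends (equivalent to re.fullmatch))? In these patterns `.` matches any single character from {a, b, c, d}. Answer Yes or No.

Yes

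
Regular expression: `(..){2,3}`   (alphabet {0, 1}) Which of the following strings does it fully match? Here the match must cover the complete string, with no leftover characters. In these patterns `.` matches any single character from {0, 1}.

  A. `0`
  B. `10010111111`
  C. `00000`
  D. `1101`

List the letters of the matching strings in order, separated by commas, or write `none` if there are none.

A → no match
B → no match
C → no match
D → match

D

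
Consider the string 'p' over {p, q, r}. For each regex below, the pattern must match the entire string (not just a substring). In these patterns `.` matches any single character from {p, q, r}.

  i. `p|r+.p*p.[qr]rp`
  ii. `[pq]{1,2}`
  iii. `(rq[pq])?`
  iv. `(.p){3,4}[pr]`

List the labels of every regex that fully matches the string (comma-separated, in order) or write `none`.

i → match
ii → match
iii → no match
iv → no match

i, ii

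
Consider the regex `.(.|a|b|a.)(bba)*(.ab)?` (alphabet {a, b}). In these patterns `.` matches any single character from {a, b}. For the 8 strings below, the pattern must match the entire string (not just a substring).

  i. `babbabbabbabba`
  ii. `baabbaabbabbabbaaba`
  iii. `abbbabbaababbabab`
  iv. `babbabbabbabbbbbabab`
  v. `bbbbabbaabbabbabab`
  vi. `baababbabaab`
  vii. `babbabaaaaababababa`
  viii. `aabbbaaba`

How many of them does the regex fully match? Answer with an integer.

i → match
ii → no match
iii → no match
iv → no match
v → no match
vi → no match
vii → no match
viii → no match
Total matched: 1

1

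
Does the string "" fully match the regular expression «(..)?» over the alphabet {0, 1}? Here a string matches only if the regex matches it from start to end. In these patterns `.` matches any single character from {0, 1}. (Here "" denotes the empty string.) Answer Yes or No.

Yes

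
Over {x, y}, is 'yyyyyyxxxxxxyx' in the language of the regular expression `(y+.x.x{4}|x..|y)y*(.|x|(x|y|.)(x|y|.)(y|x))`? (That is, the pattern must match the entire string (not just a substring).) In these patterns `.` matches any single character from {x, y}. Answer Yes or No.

Yes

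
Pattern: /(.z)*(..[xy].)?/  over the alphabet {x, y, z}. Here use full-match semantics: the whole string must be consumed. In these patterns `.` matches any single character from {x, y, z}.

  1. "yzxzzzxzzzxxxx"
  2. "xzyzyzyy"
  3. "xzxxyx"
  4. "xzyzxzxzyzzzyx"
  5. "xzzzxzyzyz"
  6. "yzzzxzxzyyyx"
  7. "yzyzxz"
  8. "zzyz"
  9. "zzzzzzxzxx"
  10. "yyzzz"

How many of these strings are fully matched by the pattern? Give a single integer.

1 → match
2 → match
3 → match
4 → match
5 → match
6 → match
7 → match
8 → match
9 → match
10 → no match
Total matched: 9

9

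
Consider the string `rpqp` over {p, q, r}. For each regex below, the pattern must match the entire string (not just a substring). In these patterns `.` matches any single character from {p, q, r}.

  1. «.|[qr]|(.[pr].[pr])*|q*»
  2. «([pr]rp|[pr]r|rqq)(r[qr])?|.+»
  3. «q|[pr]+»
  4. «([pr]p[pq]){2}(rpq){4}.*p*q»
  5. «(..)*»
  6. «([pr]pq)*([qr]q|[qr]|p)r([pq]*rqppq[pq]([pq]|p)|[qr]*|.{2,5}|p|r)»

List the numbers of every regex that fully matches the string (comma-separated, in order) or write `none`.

1, 2, 5

1 → match
2 → match
3 → no match
4 → no match — must end with `q`
5 → match
6 → no match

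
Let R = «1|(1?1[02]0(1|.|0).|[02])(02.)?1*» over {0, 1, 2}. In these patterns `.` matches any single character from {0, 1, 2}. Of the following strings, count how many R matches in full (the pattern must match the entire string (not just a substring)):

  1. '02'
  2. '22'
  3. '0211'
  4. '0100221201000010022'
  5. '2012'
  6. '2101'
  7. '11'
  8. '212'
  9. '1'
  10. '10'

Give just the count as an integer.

1. '02' → no match
2. '22' → no match
3. '0211' → no match
4 → no match
5. '2012' → no match
6. '2101' → no match
7. '11' → no match
8. '212' → no match
9. '1' → match
10. '10' → no match
Total matched: 1

1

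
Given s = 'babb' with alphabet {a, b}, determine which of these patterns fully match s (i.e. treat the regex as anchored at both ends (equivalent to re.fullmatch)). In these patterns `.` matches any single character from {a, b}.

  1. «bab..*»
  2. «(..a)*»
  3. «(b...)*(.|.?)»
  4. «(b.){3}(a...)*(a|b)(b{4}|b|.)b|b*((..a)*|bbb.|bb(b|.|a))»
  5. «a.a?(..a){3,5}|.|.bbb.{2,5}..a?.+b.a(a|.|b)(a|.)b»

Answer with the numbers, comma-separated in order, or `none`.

1 → match
2 → no match
3 → match
4 → no match
5 → no match

1, 3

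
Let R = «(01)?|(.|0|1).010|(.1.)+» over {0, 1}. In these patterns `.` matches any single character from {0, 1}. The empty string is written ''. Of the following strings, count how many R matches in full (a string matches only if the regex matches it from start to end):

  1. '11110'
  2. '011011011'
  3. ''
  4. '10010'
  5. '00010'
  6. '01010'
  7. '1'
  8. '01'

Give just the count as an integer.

1 → no match
2 → match
3 → match
4 → match
5 → match
6 → match
7 → no match
8 → match
Total matched: 6

6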